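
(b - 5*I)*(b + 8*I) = b^2 + 3*I*b + 40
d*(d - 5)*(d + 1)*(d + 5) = d^4 + d^3 - 25*d^2 - 25*d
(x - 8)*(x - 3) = x^2 - 11*x + 24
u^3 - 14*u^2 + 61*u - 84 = (u - 7)*(u - 4)*(u - 3)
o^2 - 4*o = o*(o - 4)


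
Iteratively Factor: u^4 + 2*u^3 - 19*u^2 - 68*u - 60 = (u + 2)*(u^3 - 19*u - 30) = (u + 2)^2*(u^2 - 2*u - 15) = (u + 2)^2*(u + 3)*(u - 5)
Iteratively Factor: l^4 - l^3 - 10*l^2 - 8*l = (l + 1)*(l^3 - 2*l^2 - 8*l) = (l - 4)*(l + 1)*(l^2 + 2*l) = l*(l - 4)*(l + 1)*(l + 2)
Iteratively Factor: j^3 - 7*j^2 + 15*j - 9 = (j - 3)*(j^2 - 4*j + 3) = (j - 3)^2*(j - 1)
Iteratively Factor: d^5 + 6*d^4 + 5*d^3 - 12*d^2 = (d)*(d^4 + 6*d^3 + 5*d^2 - 12*d) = d*(d - 1)*(d^3 + 7*d^2 + 12*d) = d*(d - 1)*(d + 3)*(d^2 + 4*d) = d^2*(d - 1)*(d + 3)*(d + 4)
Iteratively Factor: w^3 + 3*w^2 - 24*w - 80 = (w + 4)*(w^2 - w - 20) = (w + 4)^2*(w - 5)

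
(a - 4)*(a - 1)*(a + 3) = a^3 - 2*a^2 - 11*a + 12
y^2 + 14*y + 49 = (y + 7)^2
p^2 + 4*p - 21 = (p - 3)*(p + 7)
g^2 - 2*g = g*(g - 2)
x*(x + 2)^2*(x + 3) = x^4 + 7*x^3 + 16*x^2 + 12*x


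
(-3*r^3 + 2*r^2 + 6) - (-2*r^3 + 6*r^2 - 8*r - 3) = -r^3 - 4*r^2 + 8*r + 9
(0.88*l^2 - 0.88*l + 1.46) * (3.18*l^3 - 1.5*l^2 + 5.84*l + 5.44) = 2.7984*l^5 - 4.1184*l^4 + 11.102*l^3 - 2.542*l^2 + 3.7392*l + 7.9424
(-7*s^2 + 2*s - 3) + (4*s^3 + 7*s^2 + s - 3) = 4*s^3 + 3*s - 6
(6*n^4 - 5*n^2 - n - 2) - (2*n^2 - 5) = 6*n^4 - 7*n^2 - n + 3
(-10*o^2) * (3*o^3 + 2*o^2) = -30*o^5 - 20*o^4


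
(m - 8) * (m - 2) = m^2 - 10*m + 16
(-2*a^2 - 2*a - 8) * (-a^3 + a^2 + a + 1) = 2*a^5 + 4*a^3 - 12*a^2 - 10*a - 8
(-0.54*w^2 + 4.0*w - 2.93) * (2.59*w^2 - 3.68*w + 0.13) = -1.3986*w^4 + 12.3472*w^3 - 22.3789*w^2 + 11.3024*w - 0.3809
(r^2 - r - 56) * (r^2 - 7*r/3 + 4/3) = r^4 - 10*r^3/3 - 157*r^2/3 + 388*r/3 - 224/3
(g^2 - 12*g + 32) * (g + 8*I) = g^3 - 12*g^2 + 8*I*g^2 + 32*g - 96*I*g + 256*I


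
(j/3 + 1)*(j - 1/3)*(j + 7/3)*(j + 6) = j^4/3 + 11*j^3/3 + 317*j^2/27 + 29*j/3 - 14/3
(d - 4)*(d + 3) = d^2 - d - 12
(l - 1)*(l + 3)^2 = l^3 + 5*l^2 + 3*l - 9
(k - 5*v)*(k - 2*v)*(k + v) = k^3 - 6*k^2*v + 3*k*v^2 + 10*v^3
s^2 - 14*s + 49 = (s - 7)^2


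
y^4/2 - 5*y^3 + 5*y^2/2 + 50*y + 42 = (y/2 + 1)*(y - 7)*(y - 6)*(y + 1)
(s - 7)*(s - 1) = s^2 - 8*s + 7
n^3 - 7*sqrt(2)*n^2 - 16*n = n*(n - 8*sqrt(2))*(n + sqrt(2))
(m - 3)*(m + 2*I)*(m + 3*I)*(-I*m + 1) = -I*m^4 + 6*m^3 + 3*I*m^3 - 18*m^2 + 11*I*m^2 - 6*m - 33*I*m + 18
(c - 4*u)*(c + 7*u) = c^2 + 3*c*u - 28*u^2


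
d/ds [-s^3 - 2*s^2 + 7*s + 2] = -3*s^2 - 4*s + 7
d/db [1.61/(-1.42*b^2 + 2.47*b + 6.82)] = (4.5724*b - 3.9767)/(-1.42*b^2 + 2.47*b + 6.82)^2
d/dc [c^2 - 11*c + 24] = 2*c - 11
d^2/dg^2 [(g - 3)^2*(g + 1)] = 6*g - 10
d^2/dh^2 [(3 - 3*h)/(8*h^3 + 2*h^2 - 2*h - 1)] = 12*(-2*(h - 1)*(12*h^2 + 2*h - 1)^2 + (12*h^2 + 2*h + (h - 1)*(12*h + 1) - 1)*(8*h^3 + 2*h^2 - 2*h - 1))/(8*h^3 + 2*h^2 - 2*h - 1)^3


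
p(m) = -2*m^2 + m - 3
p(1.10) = -4.32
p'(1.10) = -3.40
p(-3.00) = -24.00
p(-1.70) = -10.48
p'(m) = 1 - 4*m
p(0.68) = -3.24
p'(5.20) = -19.80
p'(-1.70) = 7.80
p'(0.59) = -1.36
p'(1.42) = -4.68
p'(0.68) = -1.72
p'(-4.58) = 19.32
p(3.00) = -18.00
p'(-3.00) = 13.00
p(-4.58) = -49.53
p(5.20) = -51.88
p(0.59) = -3.11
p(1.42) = -5.61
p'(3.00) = -11.00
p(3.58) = -25.05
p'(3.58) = -13.32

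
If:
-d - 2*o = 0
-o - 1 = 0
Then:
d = 2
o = -1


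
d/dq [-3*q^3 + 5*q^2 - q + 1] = -9*q^2 + 10*q - 1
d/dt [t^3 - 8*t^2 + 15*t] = 3*t^2 - 16*t + 15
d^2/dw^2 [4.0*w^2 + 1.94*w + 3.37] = 8.00000000000000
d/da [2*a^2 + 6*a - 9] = 4*a + 6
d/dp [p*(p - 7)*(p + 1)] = 3*p^2 - 12*p - 7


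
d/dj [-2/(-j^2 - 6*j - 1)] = 4*(-j - 3)/(j^2 + 6*j + 1)^2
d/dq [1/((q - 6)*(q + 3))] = (3 - 2*q)/(q^4 - 6*q^3 - 27*q^2 + 108*q + 324)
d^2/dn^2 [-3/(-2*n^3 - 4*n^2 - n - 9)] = 6*(-2*(3*n + 2)*(2*n^3 + 4*n^2 + n + 9) + (6*n^2 + 8*n + 1)^2)/(2*n^3 + 4*n^2 + n + 9)^3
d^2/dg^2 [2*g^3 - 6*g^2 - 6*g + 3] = 12*g - 12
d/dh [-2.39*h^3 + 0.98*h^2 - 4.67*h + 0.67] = -7.17*h^2 + 1.96*h - 4.67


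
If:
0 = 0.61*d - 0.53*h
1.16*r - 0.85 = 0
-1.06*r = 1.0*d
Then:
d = -0.78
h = -0.89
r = 0.73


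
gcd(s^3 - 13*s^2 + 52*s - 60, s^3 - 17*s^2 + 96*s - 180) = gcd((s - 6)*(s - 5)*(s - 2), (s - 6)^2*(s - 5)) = s^2 - 11*s + 30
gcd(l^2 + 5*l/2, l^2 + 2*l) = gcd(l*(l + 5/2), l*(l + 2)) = l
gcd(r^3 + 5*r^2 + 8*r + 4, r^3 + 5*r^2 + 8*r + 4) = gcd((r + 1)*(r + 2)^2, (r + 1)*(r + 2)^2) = r^3 + 5*r^2 + 8*r + 4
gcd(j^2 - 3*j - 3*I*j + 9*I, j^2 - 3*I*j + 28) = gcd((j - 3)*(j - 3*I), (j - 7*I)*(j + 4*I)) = 1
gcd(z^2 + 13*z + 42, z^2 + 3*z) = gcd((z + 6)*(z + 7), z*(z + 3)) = 1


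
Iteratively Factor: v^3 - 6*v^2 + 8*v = (v)*(v^2 - 6*v + 8) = v*(v - 4)*(v - 2)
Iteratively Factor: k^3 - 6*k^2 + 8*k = (k - 2)*(k^2 - 4*k) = (k - 4)*(k - 2)*(k)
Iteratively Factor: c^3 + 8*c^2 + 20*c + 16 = (c + 2)*(c^2 + 6*c + 8) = (c + 2)^2*(c + 4)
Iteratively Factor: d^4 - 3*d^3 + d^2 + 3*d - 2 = (d - 2)*(d^3 - d^2 - d + 1) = (d - 2)*(d + 1)*(d^2 - 2*d + 1) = (d - 2)*(d - 1)*(d + 1)*(d - 1)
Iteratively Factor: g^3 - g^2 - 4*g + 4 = (g + 2)*(g^2 - 3*g + 2) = (g - 1)*(g + 2)*(g - 2)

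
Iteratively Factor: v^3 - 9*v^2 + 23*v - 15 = (v - 3)*(v^2 - 6*v + 5) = (v - 5)*(v - 3)*(v - 1)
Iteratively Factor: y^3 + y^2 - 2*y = (y + 2)*(y^2 - y) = (y - 1)*(y + 2)*(y)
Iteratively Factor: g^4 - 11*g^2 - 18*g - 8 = (g + 2)*(g^3 - 2*g^2 - 7*g - 4) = (g + 1)*(g + 2)*(g^2 - 3*g - 4) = (g - 4)*(g + 1)*(g + 2)*(g + 1)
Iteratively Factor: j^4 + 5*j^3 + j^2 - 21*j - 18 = (j - 2)*(j^3 + 7*j^2 + 15*j + 9) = (j - 2)*(j + 3)*(j^2 + 4*j + 3) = (j - 2)*(j + 1)*(j + 3)*(j + 3)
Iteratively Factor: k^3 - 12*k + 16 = (k - 2)*(k^2 + 2*k - 8) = (k - 2)*(k + 4)*(k - 2)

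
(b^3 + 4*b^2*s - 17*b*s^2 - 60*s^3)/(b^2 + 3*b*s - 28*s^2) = (b^2 + 8*b*s + 15*s^2)/(b + 7*s)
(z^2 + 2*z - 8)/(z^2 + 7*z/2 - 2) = 2*(z - 2)/(2*z - 1)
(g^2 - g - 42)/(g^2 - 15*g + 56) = (g + 6)/(g - 8)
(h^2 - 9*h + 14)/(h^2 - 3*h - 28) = (h - 2)/(h + 4)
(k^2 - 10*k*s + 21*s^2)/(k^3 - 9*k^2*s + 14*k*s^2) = (-k + 3*s)/(k*(-k + 2*s))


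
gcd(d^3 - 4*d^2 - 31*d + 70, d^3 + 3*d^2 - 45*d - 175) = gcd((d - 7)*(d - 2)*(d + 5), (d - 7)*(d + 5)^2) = d^2 - 2*d - 35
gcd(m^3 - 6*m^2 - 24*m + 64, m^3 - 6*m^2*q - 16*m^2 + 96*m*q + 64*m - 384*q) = m - 8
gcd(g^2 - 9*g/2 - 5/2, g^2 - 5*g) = g - 5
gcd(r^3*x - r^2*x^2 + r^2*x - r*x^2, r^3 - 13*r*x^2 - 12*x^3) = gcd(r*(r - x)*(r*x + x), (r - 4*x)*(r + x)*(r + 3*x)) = 1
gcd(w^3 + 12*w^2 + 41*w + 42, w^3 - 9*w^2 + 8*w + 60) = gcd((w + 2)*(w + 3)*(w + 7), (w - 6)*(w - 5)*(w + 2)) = w + 2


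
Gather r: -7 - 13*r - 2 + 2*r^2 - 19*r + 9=2*r^2 - 32*r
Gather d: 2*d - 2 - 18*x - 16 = 2*d - 18*x - 18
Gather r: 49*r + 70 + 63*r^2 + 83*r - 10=63*r^2 + 132*r + 60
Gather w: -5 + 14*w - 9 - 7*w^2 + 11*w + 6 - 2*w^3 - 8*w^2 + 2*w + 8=-2*w^3 - 15*w^2 + 27*w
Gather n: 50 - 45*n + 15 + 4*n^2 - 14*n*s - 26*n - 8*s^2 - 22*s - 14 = 4*n^2 + n*(-14*s - 71) - 8*s^2 - 22*s + 51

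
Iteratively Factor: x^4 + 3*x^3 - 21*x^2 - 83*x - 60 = (x + 4)*(x^3 - x^2 - 17*x - 15) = (x + 1)*(x + 4)*(x^2 - 2*x - 15) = (x - 5)*(x + 1)*(x + 4)*(x + 3)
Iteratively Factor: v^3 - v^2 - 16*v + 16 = (v + 4)*(v^2 - 5*v + 4) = (v - 4)*(v + 4)*(v - 1)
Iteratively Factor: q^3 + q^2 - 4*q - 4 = (q - 2)*(q^2 + 3*q + 2) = (q - 2)*(q + 1)*(q + 2)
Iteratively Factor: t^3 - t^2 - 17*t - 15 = (t + 3)*(t^2 - 4*t - 5) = (t - 5)*(t + 3)*(t + 1)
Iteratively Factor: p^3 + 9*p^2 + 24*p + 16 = (p + 1)*(p^2 + 8*p + 16) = (p + 1)*(p + 4)*(p + 4)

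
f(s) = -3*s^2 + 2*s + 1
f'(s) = 2 - 6*s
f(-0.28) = 0.20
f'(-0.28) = 3.68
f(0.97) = 0.12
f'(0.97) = -3.82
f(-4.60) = -71.68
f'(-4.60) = 29.60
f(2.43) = -11.85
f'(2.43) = -12.58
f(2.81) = -17.07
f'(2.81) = -14.86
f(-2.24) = -18.53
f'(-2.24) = 15.44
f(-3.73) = -48.20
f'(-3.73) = 24.38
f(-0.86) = -2.94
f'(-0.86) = 7.16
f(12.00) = -407.00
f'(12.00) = -70.00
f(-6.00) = -119.00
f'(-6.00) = 38.00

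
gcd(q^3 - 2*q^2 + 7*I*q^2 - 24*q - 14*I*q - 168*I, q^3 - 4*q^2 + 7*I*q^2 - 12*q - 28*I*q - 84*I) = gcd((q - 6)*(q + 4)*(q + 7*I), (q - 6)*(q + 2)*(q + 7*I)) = q^2 + q*(-6 + 7*I) - 42*I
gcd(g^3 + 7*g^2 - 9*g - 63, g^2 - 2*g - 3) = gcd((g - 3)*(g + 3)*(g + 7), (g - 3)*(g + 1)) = g - 3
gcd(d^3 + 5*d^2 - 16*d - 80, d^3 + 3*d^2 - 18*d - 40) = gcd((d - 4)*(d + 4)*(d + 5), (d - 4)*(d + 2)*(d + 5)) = d^2 + d - 20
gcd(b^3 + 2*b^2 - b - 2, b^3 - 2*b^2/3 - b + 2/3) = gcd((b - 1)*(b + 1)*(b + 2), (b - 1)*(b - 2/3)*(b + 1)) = b^2 - 1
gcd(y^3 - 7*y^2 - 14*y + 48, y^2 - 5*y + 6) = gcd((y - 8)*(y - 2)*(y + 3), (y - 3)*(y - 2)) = y - 2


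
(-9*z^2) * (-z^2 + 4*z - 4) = 9*z^4 - 36*z^3 + 36*z^2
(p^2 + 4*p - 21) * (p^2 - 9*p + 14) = p^4 - 5*p^3 - 43*p^2 + 245*p - 294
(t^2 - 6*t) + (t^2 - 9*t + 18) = 2*t^2 - 15*t + 18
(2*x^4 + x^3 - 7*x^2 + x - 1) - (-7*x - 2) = 2*x^4 + x^3 - 7*x^2 + 8*x + 1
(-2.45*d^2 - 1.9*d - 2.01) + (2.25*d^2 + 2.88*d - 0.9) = -0.2*d^2 + 0.98*d - 2.91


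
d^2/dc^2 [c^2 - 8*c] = 2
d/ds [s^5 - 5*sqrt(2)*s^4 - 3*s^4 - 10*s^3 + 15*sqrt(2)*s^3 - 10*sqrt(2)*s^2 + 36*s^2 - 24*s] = 5*s^4 - 20*sqrt(2)*s^3 - 12*s^3 - 30*s^2 + 45*sqrt(2)*s^2 - 20*sqrt(2)*s + 72*s - 24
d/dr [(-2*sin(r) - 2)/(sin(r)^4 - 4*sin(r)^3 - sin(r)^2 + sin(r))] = 2*(-(1 - cos(2*r))^2/4 - 5*sin(r) + sin(3*r) + 9*cos(2*r)/2 + cos(4*r)/2 - 4)*cos(r)/((-sin(r)*cos(r)^2 + 4*cos(r)^2 - 3)^2*sin(r)^2)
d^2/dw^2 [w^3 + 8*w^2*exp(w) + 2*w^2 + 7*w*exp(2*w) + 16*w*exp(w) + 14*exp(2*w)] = 8*w^2*exp(w) + 28*w*exp(2*w) + 48*w*exp(w) + 6*w + 84*exp(2*w) + 48*exp(w) + 4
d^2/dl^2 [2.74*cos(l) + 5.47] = -2.74*cos(l)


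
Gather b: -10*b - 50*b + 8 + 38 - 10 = 36 - 60*b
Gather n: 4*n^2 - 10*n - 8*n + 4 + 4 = 4*n^2 - 18*n + 8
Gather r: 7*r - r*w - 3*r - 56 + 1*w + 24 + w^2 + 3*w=r*(4 - w) + w^2 + 4*w - 32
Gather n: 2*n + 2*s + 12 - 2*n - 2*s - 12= 0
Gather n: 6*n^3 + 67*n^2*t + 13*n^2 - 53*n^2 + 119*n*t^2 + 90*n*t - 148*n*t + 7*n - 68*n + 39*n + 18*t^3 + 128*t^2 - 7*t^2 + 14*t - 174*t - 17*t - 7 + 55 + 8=6*n^3 + n^2*(67*t - 40) + n*(119*t^2 - 58*t - 22) + 18*t^3 + 121*t^2 - 177*t + 56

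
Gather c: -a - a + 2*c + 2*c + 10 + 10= -2*a + 4*c + 20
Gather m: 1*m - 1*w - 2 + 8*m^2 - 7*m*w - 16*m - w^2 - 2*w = 8*m^2 + m*(-7*w - 15) - w^2 - 3*w - 2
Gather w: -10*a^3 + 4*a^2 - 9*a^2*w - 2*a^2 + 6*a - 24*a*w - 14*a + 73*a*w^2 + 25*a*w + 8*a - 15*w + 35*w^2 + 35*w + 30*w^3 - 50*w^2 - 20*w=-10*a^3 + 2*a^2 + 30*w^3 + w^2*(73*a - 15) + w*(-9*a^2 + a)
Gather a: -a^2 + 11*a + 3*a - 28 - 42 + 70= -a^2 + 14*a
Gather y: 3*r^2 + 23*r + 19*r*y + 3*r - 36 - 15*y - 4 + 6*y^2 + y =3*r^2 + 26*r + 6*y^2 + y*(19*r - 14) - 40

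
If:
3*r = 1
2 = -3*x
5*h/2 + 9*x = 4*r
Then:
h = 44/15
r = 1/3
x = -2/3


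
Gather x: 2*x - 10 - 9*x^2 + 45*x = -9*x^2 + 47*x - 10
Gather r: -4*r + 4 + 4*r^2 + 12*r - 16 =4*r^2 + 8*r - 12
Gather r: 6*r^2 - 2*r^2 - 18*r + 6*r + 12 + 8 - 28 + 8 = 4*r^2 - 12*r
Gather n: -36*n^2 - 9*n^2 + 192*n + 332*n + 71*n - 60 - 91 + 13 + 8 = -45*n^2 + 595*n - 130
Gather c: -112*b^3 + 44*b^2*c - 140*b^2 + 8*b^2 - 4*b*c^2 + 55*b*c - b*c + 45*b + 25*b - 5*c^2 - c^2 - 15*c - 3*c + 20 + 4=-112*b^3 - 132*b^2 + 70*b + c^2*(-4*b - 6) + c*(44*b^2 + 54*b - 18) + 24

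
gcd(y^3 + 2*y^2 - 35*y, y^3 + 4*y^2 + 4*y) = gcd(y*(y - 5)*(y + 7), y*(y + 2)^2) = y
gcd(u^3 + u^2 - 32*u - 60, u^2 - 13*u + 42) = u - 6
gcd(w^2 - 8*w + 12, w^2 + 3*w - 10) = w - 2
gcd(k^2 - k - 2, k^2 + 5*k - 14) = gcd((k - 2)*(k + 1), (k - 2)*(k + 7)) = k - 2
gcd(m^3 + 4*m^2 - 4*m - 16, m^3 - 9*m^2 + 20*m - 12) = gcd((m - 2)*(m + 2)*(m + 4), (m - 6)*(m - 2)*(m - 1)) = m - 2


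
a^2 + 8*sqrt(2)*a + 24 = (a + 2*sqrt(2))*(a + 6*sqrt(2))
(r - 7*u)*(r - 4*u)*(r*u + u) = r^3*u - 11*r^2*u^2 + r^2*u + 28*r*u^3 - 11*r*u^2 + 28*u^3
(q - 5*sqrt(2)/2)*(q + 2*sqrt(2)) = q^2 - sqrt(2)*q/2 - 10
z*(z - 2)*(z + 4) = z^3 + 2*z^2 - 8*z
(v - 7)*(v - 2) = v^2 - 9*v + 14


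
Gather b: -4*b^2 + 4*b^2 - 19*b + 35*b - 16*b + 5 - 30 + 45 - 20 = 0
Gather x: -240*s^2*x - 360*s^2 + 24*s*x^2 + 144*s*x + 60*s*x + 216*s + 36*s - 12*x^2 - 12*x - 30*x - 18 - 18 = -360*s^2 + 252*s + x^2*(24*s - 12) + x*(-240*s^2 + 204*s - 42) - 36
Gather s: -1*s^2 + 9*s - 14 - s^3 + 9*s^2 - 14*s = -s^3 + 8*s^2 - 5*s - 14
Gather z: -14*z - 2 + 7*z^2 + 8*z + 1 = 7*z^2 - 6*z - 1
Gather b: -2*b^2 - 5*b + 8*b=-2*b^2 + 3*b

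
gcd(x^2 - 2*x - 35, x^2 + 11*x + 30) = x + 5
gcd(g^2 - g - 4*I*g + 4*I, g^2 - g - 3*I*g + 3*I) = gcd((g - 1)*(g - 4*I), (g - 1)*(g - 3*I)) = g - 1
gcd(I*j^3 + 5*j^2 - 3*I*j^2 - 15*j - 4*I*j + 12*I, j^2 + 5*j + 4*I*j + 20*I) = 1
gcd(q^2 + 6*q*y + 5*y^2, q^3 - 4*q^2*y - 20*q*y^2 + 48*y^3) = 1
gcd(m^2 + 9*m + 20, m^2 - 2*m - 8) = 1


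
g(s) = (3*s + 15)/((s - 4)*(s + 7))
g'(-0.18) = -0.15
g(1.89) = -1.10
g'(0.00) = -0.16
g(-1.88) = -0.31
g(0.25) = -0.58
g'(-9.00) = -0.15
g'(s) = 3/((s - 4)*(s + 7)) - (3*s + 15)/((s - 4)*(s + 7)^2) - (3*s + 15)/((s - 4)^2*(s + 7))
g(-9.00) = -0.46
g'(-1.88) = -0.09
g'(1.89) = -0.56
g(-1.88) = -0.31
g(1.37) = -0.87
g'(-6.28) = -1.08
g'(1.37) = -0.36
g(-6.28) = 0.52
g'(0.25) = -0.18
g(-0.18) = -0.51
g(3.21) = -3.05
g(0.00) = -0.54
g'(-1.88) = -0.09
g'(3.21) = -3.94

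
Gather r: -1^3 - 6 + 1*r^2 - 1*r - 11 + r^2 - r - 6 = 2*r^2 - 2*r - 24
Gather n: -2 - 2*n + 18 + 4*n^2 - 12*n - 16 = 4*n^2 - 14*n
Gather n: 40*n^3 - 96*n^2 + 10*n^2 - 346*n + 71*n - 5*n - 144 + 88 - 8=40*n^3 - 86*n^2 - 280*n - 64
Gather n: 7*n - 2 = 7*n - 2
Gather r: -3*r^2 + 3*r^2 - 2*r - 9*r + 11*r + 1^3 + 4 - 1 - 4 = 0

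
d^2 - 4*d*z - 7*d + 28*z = (d - 7)*(d - 4*z)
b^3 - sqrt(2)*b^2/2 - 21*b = b*(b - 7*sqrt(2)/2)*(b + 3*sqrt(2))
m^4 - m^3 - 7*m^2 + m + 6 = (m - 3)*(m - 1)*(m + 1)*(m + 2)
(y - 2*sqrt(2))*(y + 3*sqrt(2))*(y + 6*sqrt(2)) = y^3 + 7*sqrt(2)*y^2 - 72*sqrt(2)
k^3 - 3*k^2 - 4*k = k*(k - 4)*(k + 1)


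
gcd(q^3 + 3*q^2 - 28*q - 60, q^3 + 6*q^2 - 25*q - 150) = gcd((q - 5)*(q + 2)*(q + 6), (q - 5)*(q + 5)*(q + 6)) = q^2 + q - 30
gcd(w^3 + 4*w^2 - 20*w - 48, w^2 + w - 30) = w + 6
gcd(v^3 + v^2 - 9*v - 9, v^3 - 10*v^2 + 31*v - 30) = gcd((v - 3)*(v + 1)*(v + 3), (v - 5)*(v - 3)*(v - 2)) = v - 3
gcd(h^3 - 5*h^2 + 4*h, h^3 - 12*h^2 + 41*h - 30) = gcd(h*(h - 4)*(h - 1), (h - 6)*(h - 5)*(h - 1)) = h - 1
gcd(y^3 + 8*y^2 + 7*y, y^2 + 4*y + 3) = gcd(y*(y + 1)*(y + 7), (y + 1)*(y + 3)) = y + 1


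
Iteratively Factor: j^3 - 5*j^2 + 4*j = (j - 1)*(j^2 - 4*j) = (j - 4)*(j - 1)*(j)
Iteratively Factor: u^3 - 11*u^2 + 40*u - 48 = (u - 3)*(u^2 - 8*u + 16) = (u - 4)*(u - 3)*(u - 4)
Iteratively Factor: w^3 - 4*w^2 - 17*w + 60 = (w - 5)*(w^2 + w - 12) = (w - 5)*(w - 3)*(w + 4)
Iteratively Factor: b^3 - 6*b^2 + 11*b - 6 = (b - 1)*(b^2 - 5*b + 6) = (b - 2)*(b - 1)*(b - 3)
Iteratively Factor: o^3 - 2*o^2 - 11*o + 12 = (o + 3)*(o^2 - 5*o + 4) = (o - 4)*(o + 3)*(o - 1)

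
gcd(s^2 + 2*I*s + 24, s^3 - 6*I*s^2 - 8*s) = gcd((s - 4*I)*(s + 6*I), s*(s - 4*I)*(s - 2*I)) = s - 4*I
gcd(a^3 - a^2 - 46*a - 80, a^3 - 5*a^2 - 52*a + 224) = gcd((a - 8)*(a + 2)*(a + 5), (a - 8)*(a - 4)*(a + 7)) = a - 8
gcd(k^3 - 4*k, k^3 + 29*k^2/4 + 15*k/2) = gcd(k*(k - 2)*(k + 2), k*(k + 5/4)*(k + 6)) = k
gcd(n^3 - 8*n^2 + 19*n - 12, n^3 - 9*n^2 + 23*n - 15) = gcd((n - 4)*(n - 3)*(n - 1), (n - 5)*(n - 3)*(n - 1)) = n^2 - 4*n + 3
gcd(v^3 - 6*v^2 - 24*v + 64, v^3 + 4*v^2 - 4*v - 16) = v^2 + 2*v - 8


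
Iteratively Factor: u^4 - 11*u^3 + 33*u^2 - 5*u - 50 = (u - 2)*(u^3 - 9*u^2 + 15*u + 25) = (u - 5)*(u - 2)*(u^2 - 4*u - 5) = (u - 5)^2*(u - 2)*(u + 1)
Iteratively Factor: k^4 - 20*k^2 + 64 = (k + 2)*(k^3 - 2*k^2 - 16*k + 32) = (k + 2)*(k + 4)*(k^2 - 6*k + 8) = (k - 2)*(k + 2)*(k + 4)*(k - 4)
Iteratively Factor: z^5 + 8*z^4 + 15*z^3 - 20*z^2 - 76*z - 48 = (z - 2)*(z^4 + 10*z^3 + 35*z^2 + 50*z + 24) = (z - 2)*(z + 1)*(z^3 + 9*z^2 + 26*z + 24) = (z - 2)*(z + 1)*(z + 3)*(z^2 + 6*z + 8) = (z - 2)*(z + 1)*(z + 3)*(z + 4)*(z + 2)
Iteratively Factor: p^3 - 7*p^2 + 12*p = (p)*(p^2 - 7*p + 12) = p*(p - 3)*(p - 4)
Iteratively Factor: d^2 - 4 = (d + 2)*(d - 2)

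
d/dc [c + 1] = 1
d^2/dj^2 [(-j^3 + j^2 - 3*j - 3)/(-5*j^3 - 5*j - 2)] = 2*(-25*j^6 + 150*j^5 + 465*j^4 + 20*j^3 + 75*j^2 - 78*j + 41)/(125*j^9 + 375*j^7 + 150*j^6 + 375*j^5 + 300*j^4 + 185*j^3 + 150*j^2 + 60*j + 8)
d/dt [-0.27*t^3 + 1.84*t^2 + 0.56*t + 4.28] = -0.81*t^2 + 3.68*t + 0.56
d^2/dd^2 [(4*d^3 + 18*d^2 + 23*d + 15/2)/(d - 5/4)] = 16*(32*d^3 - 120*d^2 + 150*d + 515)/(64*d^3 - 240*d^2 + 300*d - 125)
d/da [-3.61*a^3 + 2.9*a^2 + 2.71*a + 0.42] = -10.83*a^2 + 5.8*a + 2.71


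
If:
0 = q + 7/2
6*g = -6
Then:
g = -1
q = -7/2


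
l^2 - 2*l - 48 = (l - 8)*(l + 6)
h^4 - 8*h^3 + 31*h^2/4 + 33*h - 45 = (h - 6)*(h - 5/2)*(h - 3/2)*(h + 2)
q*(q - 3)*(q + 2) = q^3 - q^2 - 6*q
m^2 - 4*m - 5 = (m - 5)*(m + 1)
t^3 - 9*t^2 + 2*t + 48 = (t - 8)*(t - 3)*(t + 2)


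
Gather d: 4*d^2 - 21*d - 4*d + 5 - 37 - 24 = 4*d^2 - 25*d - 56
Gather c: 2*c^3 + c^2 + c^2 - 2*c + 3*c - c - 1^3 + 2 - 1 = 2*c^3 + 2*c^2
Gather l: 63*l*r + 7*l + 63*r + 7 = l*(63*r + 7) + 63*r + 7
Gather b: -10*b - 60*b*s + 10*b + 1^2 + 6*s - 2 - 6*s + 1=-60*b*s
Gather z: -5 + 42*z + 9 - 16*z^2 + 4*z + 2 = -16*z^2 + 46*z + 6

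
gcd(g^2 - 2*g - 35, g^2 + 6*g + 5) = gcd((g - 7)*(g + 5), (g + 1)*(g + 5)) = g + 5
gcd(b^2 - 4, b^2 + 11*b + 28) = 1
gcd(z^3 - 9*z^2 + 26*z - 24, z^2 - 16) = z - 4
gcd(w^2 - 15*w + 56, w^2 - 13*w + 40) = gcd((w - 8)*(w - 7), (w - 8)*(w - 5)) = w - 8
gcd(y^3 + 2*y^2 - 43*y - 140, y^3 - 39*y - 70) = y^2 - 2*y - 35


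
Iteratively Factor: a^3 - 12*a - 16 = (a + 2)*(a^2 - 2*a - 8) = (a - 4)*(a + 2)*(a + 2)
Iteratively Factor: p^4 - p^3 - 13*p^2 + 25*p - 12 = (p - 3)*(p^3 + 2*p^2 - 7*p + 4) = (p - 3)*(p - 1)*(p^2 + 3*p - 4) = (p - 3)*(p - 1)*(p + 4)*(p - 1)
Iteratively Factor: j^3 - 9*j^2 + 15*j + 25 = (j - 5)*(j^2 - 4*j - 5) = (j - 5)^2*(j + 1)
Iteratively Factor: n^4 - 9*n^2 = (n + 3)*(n^3 - 3*n^2) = (n - 3)*(n + 3)*(n^2) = n*(n - 3)*(n + 3)*(n)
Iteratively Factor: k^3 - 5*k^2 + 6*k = (k - 3)*(k^2 - 2*k) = k*(k - 3)*(k - 2)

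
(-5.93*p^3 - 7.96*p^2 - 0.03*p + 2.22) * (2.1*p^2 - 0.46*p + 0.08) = -12.453*p^5 - 13.9882*p^4 + 3.1242*p^3 + 4.039*p^2 - 1.0236*p + 0.1776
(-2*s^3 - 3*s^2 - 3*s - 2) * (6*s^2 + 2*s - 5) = -12*s^5 - 22*s^4 - 14*s^3 - 3*s^2 + 11*s + 10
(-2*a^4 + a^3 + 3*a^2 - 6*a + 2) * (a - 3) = -2*a^5 + 7*a^4 - 15*a^2 + 20*a - 6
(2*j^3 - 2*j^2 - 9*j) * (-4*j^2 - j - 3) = -8*j^5 + 6*j^4 + 32*j^3 + 15*j^2 + 27*j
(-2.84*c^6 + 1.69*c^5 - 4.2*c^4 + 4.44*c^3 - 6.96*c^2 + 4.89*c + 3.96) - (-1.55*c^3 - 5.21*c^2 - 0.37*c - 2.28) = -2.84*c^6 + 1.69*c^5 - 4.2*c^4 + 5.99*c^3 - 1.75*c^2 + 5.26*c + 6.24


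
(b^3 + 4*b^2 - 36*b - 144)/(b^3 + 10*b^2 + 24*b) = (b - 6)/b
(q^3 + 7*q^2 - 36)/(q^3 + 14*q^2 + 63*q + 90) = (q - 2)/(q + 5)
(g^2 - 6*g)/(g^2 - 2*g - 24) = g/(g + 4)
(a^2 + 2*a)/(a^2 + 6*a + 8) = a/(a + 4)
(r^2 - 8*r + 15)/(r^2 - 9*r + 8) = (r^2 - 8*r + 15)/(r^2 - 9*r + 8)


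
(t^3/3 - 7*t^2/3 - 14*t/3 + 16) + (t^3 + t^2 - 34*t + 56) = 4*t^3/3 - 4*t^2/3 - 116*t/3 + 72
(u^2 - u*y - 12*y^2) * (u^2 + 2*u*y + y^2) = u^4 + u^3*y - 13*u^2*y^2 - 25*u*y^3 - 12*y^4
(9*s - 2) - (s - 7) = 8*s + 5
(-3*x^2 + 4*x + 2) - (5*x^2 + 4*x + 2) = -8*x^2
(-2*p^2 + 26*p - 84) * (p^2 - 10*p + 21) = -2*p^4 + 46*p^3 - 386*p^2 + 1386*p - 1764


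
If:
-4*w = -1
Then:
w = 1/4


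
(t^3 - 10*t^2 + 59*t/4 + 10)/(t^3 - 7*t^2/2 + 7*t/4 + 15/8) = 2*(t - 8)/(2*t - 3)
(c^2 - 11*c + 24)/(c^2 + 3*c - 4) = (c^2 - 11*c + 24)/(c^2 + 3*c - 4)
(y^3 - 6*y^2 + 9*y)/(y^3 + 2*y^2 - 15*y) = (y - 3)/(y + 5)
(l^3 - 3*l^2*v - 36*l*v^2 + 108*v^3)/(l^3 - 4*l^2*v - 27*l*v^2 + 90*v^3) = (l + 6*v)/(l + 5*v)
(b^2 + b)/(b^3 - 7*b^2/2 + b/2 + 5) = 2*b/(2*b^2 - 9*b + 10)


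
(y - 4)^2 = y^2 - 8*y + 16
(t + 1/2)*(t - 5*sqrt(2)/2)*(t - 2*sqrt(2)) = t^3 - 9*sqrt(2)*t^2/2 + t^2/2 - 9*sqrt(2)*t/4 + 10*t + 5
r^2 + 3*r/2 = r*(r + 3/2)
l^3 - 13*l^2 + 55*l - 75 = (l - 5)^2*(l - 3)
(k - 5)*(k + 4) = k^2 - k - 20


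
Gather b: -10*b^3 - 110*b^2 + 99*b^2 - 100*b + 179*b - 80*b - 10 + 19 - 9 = -10*b^3 - 11*b^2 - b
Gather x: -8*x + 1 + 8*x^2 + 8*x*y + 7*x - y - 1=8*x^2 + x*(8*y - 1) - y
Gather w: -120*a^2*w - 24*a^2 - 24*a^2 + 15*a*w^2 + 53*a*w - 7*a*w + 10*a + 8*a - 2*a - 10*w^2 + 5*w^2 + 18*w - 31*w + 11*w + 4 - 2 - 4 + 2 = -48*a^2 + 16*a + w^2*(15*a - 5) + w*(-120*a^2 + 46*a - 2)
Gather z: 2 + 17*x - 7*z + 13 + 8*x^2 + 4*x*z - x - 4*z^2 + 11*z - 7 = 8*x^2 + 16*x - 4*z^2 + z*(4*x + 4) + 8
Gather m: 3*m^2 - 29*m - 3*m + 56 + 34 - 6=3*m^2 - 32*m + 84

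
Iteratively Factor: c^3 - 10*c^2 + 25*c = (c)*(c^2 - 10*c + 25) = c*(c - 5)*(c - 5)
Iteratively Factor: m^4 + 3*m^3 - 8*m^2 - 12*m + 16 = (m + 2)*(m^3 + m^2 - 10*m + 8) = (m + 2)*(m + 4)*(m^2 - 3*m + 2) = (m - 2)*(m + 2)*(m + 4)*(m - 1)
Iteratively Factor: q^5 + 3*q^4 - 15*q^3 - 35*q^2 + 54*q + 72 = (q + 3)*(q^4 - 15*q^2 + 10*q + 24) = (q + 3)*(q + 4)*(q^3 - 4*q^2 + q + 6) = (q + 1)*(q + 3)*(q + 4)*(q^2 - 5*q + 6) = (q - 2)*(q + 1)*(q + 3)*(q + 4)*(q - 3)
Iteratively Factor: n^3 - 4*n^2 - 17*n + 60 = (n - 5)*(n^2 + n - 12) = (n - 5)*(n + 4)*(n - 3)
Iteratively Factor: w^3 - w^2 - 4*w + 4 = (w - 1)*(w^2 - 4) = (w - 1)*(w + 2)*(w - 2)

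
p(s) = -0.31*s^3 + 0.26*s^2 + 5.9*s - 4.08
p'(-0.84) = 4.81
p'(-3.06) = -4.40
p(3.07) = 7.51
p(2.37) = 7.24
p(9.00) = -155.91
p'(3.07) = -1.27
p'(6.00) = -24.46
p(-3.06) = -10.82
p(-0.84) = -8.67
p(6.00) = -26.28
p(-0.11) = -4.73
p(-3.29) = -9.64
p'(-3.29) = -5.88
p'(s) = -0.93*s^2 + 0.52*s + 5.9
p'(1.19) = 5.20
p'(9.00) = -64.75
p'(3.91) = -6.28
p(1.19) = 2.79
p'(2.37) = 1.91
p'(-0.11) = 5.83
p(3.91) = 4.43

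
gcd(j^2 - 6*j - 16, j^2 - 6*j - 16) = j^2 - 6*j - 16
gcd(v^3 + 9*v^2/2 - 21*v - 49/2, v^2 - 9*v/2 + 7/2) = v - 7/2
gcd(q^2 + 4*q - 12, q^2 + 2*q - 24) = q + 6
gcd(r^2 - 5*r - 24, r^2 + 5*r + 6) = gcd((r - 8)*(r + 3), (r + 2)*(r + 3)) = r + 3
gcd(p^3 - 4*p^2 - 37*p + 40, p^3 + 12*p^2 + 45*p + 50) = p + 5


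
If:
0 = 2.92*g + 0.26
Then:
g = -0.09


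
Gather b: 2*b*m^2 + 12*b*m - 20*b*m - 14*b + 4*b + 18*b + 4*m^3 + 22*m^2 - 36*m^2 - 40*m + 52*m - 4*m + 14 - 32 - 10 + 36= b*(2*m^2 - 8*m + 8) + 4*m^3 - 14*m^2 + 8*m + 8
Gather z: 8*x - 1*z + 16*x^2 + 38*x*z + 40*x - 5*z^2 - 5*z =16*x^2 + 48*x - 5*z^2 + z*(38*x - 6)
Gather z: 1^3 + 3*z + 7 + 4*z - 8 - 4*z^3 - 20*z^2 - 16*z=-4*z^3 - 20*z^2 - 9*z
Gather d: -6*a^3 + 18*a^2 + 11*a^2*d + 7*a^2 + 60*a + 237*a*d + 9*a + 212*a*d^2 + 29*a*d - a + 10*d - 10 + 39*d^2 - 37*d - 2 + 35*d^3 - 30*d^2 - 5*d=-6*a^3 + 25*a^2 + 68*a + 35*d^3 + d^2*(212*a + 9) + d*(11*a^2 + 266*a - 32) - 12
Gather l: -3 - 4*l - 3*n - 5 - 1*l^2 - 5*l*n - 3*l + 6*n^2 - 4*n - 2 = -l^2 + l*(-5*n - 7) + 6*n^2 - 7*n - 10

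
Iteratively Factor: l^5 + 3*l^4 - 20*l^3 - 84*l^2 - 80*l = (l + 2)*(l^4 + l^3 - 22*l^2 - 40*l) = l*(l + 2)*(l^3 + l^2 - 22*l - 40) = l*(l + 2)^2*(l^2 - l - 20) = l*(l - 5)*(l + 2)^2*(l + 4)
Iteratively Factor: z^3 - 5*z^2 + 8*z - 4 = (z - 2)*(z^2 - 3*z + 2) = (z - 2)^2*(z - 1)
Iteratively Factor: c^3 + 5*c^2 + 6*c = (c + 2)*(c^2 + 3*c) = (c + 2)*(c + 3)*(c)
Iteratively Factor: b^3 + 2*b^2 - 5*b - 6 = (b + 3)*(b^2 - b - 2) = (b + 1)*(b + 3)*(b - 2)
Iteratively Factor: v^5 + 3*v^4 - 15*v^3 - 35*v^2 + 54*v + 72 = (v - 2)*(v^4 + 5*v^3 - 5*v^2 - 45*v - 36) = (v - 2)*(v + 1)*(v^3 + 4*v^2 - 9*v - 36) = (v - 2)*(v + 1)*(v + 3)*(v^2 + v - 12) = (v - 3)*(v - 2)*(v + 1)*(v + 3)*(v + 4)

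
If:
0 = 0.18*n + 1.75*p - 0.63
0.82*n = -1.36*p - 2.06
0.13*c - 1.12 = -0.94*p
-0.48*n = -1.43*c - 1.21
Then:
No Solution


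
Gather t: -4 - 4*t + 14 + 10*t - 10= 6*t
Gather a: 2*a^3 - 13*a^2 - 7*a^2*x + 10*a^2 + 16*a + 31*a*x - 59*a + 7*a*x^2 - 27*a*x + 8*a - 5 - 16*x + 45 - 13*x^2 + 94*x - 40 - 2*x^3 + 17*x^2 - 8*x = 2*a^3 + a^2*(-7*x - 3) + a*(7*x^2 + 4*x - 35) - 2*x^3 + 4*x^2 + 70*x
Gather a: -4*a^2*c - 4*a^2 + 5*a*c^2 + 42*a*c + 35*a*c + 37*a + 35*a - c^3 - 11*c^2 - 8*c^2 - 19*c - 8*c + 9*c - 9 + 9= a^2*(-4*c - 4) + a*(5*c^2 + 77*c + 72) - c^3 - 19*c^2 - 18*c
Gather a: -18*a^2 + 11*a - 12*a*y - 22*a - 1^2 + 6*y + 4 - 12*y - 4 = -18*a^2 + a*(-12*y - 11) - 6*y - 1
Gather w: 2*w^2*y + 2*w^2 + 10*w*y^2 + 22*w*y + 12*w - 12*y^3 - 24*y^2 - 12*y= w^2*(2*y + 2) + w*(10*y^2 + 22*y + 12) - 12*y^3 - 24*y^2 - 12*y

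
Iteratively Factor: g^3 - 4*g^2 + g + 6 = (g + 1)*(g^2 - 5*g + 6) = (g - 3)*(g + 1)*(g - 2)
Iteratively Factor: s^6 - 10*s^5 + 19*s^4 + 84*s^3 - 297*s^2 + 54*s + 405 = (s - 5)*(s^5 - 5*s^4 - 6*s^3 + 54*s^2 - 27*s - 81) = (s - 5)*(s + 3)*(s^4 - 8*s^3 + 18*s^2 - 27) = (s - 5)*(s + 1)*(s + 3)*(s^3 - 9*s^2 + 27*s - 27) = (s - 5)*(s - 3)*(s + 1)*(s + 3)*(s^2 - 6*s + 9) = (s - 5)*(s - 3)^2*(s + 1)*(s + 3)*(s - 3)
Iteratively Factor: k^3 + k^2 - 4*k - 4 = (k + 2)*(k^2 - k - 2) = (k - 2)*(k + 2)*(k + 1)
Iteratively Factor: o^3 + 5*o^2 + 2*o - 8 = (o + 2)*(o^2 + 3*o - 4) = (o + 2)*(o + 4)*(o - 1)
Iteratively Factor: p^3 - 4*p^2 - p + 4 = (p + 1)*(p^2 - 5*p + 4) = (p - 1)*(p + 1)*(p - 4)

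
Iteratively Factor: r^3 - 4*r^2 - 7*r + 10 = (r - 1)*(r^2 - 3*r - 10) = (r - 1)*(r + 2)*(r - 5)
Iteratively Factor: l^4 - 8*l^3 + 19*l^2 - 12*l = (l)*(l^3 - 8*l^2 + 19*l - 12) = l*(l - 1)*(l^2 - 7*l + 12) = l*(l - 4)*(l - 1)*(l - 3)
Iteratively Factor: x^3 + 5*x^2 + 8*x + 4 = (x + 1)*(x^2 + 4*x + 4) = (x + 1)*(x + 2)*(x + 2)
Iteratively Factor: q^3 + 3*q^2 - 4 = (q + 2)*(q^2 + q - 2) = (q - 1)*(q + 2)*(q + 2)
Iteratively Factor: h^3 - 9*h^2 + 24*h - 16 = (h - 4)*(h^2 - 5*h + 4) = (h - 4)^2*(h - 1)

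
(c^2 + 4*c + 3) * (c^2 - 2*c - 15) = c^4 + 2*c^3 - 20*c^2 - 66*c - 45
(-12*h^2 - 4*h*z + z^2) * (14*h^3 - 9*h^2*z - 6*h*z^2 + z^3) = -168*h^5 + 52*h^4*z + 122*h^3*z^2 + 3*h^2*z^3 - 10*h*z^4 + z^5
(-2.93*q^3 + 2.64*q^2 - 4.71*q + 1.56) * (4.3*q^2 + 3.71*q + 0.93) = -12.599*q^5 + 0.4817*q^4 - 13.1835*q^3 - 8.3109*q^2 + 1.4073*q + 1.4508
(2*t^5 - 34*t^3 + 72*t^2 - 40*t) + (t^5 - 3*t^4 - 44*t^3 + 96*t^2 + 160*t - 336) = 3*t^5 - 3*t^4 - 78*t^3 + 168*t^2 + 120*t - 336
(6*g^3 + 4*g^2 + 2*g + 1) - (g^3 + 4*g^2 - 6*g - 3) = 5*g^3 + 8*g + 4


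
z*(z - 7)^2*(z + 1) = z^4 - 13*z^3 + 35*z^2 + 49*z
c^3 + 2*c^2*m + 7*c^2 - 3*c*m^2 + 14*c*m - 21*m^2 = (c + 7)*(c - m)*(c + 3*m)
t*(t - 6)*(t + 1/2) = t^3 - 11*t^2/2 - 3*t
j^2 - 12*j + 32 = (j - 8)*(j - 4)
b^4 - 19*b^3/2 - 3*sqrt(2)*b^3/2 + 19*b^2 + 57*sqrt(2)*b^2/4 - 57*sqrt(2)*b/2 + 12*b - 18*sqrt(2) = (b - 6)*(b - 4)*(b + 1/2)*(b - 3*sqrt(2)/2)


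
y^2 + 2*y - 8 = (y - 2)*(y + 4)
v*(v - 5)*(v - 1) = v^3 - 6*v^2 + 5*v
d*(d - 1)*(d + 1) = d^3 - d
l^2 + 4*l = l*(l + 4)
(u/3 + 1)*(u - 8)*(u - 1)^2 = u^4/3 - 7*u^3/3 - 13*u^2/3 + 43*u/3 - 8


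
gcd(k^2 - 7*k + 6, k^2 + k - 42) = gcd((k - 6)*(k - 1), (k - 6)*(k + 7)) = k - 6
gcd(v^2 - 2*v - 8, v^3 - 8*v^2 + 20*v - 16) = v - 4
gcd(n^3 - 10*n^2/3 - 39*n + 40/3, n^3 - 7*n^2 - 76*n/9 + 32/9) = n^2 - 25*n/3 + 8/3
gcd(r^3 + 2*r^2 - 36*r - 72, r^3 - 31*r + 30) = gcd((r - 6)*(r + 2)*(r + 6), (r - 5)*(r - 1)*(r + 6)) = r + 6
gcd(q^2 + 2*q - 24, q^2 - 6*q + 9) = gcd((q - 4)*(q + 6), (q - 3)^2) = 1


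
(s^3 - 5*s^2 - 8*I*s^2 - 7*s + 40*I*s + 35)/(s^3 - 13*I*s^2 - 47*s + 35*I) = (s - 5)/(s - 5*I)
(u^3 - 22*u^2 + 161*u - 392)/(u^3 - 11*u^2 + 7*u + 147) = (u - 8)/(u + 3)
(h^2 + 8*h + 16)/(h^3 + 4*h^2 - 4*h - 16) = (h + 4)/(h^2 - 4)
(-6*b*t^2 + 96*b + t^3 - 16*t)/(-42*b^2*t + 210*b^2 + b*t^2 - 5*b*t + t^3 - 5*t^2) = (t^2 - 16)/(7*b*t - 35*b + t^2 - 5*t)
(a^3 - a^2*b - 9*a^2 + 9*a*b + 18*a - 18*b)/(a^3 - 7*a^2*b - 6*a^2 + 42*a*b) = (a^2 - a*b - 3*a + 3*b)/(a*(a - 7*b))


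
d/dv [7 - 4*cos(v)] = 4*sin(v)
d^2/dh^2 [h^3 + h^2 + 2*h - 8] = 6*h + 2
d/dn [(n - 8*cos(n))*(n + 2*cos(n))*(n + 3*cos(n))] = 3*n^2*sin(n) + 3*n^2 + 34*n*sin(2*n) - 6*n*cos(n) + 144*sin(n)*cos(n)^2 - 34*cos(n)^2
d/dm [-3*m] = -3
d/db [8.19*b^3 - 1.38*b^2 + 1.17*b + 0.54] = 24.57*b^2 - 2.76*b + 1.17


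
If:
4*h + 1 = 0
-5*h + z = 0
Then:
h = -1/4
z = -5/4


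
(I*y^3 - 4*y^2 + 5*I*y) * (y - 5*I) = I*y^4 + y^3 + 25*I*y^2 + 25*y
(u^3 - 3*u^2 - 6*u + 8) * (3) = 3*u^3 - 9*u^2 - 18*u + 24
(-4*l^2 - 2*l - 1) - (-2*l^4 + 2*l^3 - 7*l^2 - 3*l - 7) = 2*l^4 - 2*l^3 + 3*l^2 + l + 6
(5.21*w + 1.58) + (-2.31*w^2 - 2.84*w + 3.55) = -2.31*w^2 + 2.37*w + 5.13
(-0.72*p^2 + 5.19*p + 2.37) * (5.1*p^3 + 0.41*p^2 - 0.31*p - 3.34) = -3.672*p^5 + 26.1738*p^4 + 14.4381*p^3 + 1.7676*p^2 - 18.0693*p - 7.9158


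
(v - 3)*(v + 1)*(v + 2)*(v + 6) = v^4 + 6*v^3 - 7*v^2 - 48*v - 36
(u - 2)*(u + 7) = u^2 + 5*u - 14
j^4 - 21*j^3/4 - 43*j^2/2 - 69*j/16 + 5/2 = (j - 8)*(j - 1/4)*(j + 1/2)*(j + 5/2)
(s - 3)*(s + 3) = s^2 - 9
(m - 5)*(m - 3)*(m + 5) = m^3 - 3*m^2 - 25*m + 75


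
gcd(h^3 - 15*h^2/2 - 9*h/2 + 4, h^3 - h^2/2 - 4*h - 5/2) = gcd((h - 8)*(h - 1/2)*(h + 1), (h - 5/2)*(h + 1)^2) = h + 1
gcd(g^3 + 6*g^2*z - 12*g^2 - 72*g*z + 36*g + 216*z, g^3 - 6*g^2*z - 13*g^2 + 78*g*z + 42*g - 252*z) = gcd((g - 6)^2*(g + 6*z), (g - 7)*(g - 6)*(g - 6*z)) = g - 6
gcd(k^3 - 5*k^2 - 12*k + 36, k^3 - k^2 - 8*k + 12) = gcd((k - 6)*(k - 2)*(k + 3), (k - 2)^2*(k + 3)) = k^2 + k - 6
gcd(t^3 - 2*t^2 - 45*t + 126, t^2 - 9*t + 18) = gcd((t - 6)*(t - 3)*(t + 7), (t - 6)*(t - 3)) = t^2 - 9*t + 18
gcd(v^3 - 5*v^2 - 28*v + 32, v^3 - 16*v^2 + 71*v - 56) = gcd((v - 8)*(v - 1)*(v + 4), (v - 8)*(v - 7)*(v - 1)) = v^2 - 9*v + 8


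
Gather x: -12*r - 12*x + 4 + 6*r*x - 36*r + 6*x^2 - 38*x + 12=-48*r + 6*x^2 + x*(6*r - 50) + 16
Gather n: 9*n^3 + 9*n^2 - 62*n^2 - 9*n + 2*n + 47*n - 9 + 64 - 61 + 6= 9*n^3 - 53*n^2 + 40*n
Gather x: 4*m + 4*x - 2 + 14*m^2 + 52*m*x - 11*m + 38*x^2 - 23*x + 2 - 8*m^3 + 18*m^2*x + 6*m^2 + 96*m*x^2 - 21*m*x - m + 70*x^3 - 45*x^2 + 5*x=-8*m^3 + 20*m^2 - 8*m + 70*x^3 + x^2*(96*m - 7) + x*(18*m^2 + 31*m - 14)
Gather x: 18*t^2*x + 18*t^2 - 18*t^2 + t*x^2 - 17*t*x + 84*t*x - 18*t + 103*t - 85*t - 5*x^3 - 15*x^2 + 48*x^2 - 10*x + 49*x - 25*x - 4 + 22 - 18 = -5*x^3 + x^2*(t + 33) + x*(18*t^2 + 67*t + 14)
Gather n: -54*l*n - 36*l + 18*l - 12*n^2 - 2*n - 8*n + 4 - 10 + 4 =-18*l - 12*n^2 + n*(-54*l - 10) - 2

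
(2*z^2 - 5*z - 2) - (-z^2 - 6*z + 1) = 3*z^2 + z - 3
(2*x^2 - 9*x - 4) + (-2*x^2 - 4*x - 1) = -13*x - 5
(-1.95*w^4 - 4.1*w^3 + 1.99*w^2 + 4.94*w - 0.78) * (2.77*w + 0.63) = -5.4015*w^5 - 12.5855*w^4 + 2.9293*w^3 + 14.9375*w^2 + 0.9516*w - 0.4914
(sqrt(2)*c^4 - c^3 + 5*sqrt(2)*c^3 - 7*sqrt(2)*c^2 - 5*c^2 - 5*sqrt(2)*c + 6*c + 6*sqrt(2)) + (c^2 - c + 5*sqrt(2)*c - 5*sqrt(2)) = sqrt(2)*c^4 - c^3 + 5*sqrt(2)*c^3 - 7*sqrt(2)*c^2 - 4*c^2 + 5*c + sqrt(2)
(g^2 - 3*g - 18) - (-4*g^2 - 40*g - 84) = 5*g^2 + 37*g + 66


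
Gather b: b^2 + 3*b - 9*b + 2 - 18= b^2 - 6*b - 16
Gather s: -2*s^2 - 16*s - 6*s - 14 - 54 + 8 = -2*s^2 - 22*s - 60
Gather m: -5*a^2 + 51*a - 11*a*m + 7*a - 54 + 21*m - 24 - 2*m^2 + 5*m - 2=-5*a^2 + 58*a - 2*m^2 + m*(26 - 11*a) - 80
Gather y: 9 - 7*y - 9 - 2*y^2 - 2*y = -2*y^2 - 9*y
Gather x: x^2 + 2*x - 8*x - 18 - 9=x^2 - 6*x - 27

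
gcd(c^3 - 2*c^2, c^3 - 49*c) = c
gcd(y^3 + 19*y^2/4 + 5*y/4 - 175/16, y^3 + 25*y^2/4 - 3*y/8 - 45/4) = y - 5/4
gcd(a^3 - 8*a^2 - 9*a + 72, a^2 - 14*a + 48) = a - 8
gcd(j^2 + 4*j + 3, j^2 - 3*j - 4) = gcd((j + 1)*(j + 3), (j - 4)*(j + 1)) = j + 1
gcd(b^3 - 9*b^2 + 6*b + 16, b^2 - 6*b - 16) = b - 8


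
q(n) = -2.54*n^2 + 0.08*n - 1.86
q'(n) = 0.08 - 5.08*n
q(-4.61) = -56.21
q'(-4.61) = 23.50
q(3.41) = -31.12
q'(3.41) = -17.24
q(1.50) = -7.46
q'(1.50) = -7.54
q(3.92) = -40.58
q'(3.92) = -19.83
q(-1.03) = -4.64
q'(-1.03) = 5.31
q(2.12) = -13.11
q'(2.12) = -10.69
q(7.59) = -147.58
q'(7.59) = -38.48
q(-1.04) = -4.69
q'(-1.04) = 5.36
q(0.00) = -1.86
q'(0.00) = 0.08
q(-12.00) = -368.58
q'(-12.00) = 61.04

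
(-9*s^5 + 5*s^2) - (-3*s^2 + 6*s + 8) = -9*s^5 + 8*s^2 - 6*s - 8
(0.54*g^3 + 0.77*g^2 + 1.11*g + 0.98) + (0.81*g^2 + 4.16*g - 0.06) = 0.54*g^3 + 1.58*g^2 + 5.27*g + 0.92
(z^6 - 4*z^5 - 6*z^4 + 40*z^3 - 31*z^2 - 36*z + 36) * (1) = z^6 - 4*z^5 - 6*z^4 + 40*z^3 - 31*z^2 - 36*z + 36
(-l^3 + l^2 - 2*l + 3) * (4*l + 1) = -4*l^4 + 3*l^3 - 7*l^2 + 10*l + 3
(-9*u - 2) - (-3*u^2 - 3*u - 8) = 3*u^2 - 6*u + 6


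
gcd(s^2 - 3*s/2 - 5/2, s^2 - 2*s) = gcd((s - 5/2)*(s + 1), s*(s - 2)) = 1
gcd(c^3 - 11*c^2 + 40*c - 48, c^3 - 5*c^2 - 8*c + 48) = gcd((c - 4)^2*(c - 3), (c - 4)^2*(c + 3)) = c^2 - 8*c + 16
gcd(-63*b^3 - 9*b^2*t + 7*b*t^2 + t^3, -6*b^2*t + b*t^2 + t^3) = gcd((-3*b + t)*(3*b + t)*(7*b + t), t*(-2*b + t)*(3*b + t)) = 3*b + t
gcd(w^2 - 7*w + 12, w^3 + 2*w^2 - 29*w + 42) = w - 3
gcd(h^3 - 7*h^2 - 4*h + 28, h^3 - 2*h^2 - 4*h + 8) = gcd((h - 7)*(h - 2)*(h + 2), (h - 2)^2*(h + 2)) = h^2 - 4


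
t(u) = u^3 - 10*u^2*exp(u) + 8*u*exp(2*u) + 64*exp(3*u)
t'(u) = -10*u^2*exp(u) + 3*u^2 + 16*u*exp(2*u) - 20*u*exp(u) + 192*exp(3*u) + 8*exp(2*u)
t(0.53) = 321.45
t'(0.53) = 967.15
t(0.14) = 98.66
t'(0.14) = 302.38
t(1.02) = 1399.93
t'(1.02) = 4199.62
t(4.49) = 45570389.82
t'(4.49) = 136517130.93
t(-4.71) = -106.49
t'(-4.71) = 65.40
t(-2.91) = -29.31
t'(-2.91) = 23.88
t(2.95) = 453338.76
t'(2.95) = 1356468.91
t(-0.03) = 58.26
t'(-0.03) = 183.13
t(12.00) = 275921361736731787.86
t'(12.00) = 827761754597115834.72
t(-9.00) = -729.10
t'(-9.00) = 242.92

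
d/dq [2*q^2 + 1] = 4*q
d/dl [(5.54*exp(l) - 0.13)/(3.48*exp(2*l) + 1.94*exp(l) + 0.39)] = (-19.2792*exp(2*l) + 0.9048*exp(l) + 2.4128)*exp(l)/(12.1104*exp(4*l) + 13.5024*exp(3*l) + 6.478*exp(2*l) + 1.5132*exp(l) + 0.1521)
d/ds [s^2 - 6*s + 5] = 2*s - 6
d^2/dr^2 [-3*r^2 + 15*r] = -6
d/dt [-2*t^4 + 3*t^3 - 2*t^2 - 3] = t*(-8*t^2 + 9*t - 4)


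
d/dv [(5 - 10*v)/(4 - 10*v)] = 5/(2*(5*v - 2)^2)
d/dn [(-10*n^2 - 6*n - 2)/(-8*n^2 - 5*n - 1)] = 2*(n^2 - 6*n - 2)/(64*n^4 + 80*n^3 + 41*n^2 + 10*n + 1)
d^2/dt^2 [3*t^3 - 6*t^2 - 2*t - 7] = 18*t - 12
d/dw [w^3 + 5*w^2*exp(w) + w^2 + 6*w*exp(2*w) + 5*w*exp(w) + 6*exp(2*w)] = 5*w^2*exp(w) + 3*w^2 + 12*w*exp(2*w) + 15*w*exp(w) + 2*w + 18*exp(2*w) + 5*exp(w)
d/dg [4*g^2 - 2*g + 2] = 8*g - 2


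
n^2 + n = n*(n + 1)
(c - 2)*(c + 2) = c^2 - 4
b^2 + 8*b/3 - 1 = (b - 1/3)*(b + 3)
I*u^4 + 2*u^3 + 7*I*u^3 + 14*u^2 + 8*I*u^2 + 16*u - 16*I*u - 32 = (u + 4)^2*(u - 2*I)*(I*u - I)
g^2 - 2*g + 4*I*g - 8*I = (g - 2)*(g + 4*I)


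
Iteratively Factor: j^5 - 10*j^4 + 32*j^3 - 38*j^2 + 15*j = (j - 1)*(j^4 - 9*j^3 + 23*j^2 - 15*j) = j*(j - 1)*(j^3 - 9*j^2 + 23*j - 15) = j*(j - 1)^2*(j^2 - 8*j + 15) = j*(j - 5)*(j - 1)^2*(j - 3)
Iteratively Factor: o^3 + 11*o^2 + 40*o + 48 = (o + 3)*(o^2 + 8*o + 16) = (o + 3)*(o + 4)*(o + 4)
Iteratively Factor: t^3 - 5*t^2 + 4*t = (t - 1)*(t^2 - 4*t) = (t - 4)*(t - 1)*(t)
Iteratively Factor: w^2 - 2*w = (w)*(w - 2)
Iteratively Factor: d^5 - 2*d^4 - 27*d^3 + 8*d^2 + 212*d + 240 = (d - 4)*(d^4 + 2*d^3 - 19*d^2 - 68*d - 60) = (d - 5)*(d - 4)*(d^3 + 7*d^2 + 16*d + 12) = (d - 5)*(d - 4)*(d + 3)*(d^2 + 4*d + 4) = (d - 5)*(d - 4)*(d + 2)*(d + 3)*(d + 2)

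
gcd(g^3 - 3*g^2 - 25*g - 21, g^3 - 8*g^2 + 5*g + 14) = g^2 - 6*g - 7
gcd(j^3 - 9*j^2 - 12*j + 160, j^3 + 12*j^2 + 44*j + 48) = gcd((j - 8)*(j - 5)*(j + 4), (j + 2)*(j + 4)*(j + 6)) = j + 4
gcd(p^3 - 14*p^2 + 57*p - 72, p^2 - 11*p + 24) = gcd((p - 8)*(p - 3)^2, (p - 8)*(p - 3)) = p^2 - 11*p + 24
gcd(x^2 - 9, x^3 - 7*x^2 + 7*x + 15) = x - 3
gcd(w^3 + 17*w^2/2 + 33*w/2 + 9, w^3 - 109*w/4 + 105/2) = w + 6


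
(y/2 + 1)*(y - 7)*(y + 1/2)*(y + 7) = y^4/2 + 5*y^3/4 - 24*y^2 - 245*y/4 - 49/2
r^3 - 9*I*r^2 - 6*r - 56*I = (r - 7*I)*(r - 4*I)*(r + 2*I)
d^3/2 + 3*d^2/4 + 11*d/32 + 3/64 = (d/2 + 1/4)*(d + 1/4)*(d + 3/4)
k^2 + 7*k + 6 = (k + 1)*(k + 6)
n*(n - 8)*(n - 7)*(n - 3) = n^4 - 18*n^3 + 101*n^2 - 168*n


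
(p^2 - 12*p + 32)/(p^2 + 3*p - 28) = (p - 8)/(p + 7)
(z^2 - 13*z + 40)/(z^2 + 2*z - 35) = (z - 8)/(z + 7)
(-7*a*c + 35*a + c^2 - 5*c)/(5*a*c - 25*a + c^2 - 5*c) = (-7*a + c)/(5*a + c)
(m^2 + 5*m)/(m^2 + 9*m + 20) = m/(m + 4)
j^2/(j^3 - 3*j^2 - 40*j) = j/(j^2 - 3*j - 40)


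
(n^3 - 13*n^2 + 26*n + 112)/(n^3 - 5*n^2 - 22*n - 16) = (n - 7)/(n + 1)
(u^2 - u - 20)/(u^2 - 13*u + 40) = (u + 4)/(u - 8)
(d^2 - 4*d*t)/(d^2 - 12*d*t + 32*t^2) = d/(d - 8*t)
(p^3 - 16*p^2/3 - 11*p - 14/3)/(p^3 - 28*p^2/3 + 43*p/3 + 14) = (p + 1)/(p - 3)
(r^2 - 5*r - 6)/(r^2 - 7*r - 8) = (r - 6)/(r - 8)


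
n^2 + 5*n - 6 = (n - 1)*(n + 6)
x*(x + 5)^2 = x^3 + 10*x^2 + 25*x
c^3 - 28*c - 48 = (c - 6)*(c + 2)*(c + 4)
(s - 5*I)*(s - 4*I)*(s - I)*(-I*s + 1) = -I*s^4 - 9*s^3 + 19*I*s^2 - 9*s + 20*I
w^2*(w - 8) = w^3 - 8*w^2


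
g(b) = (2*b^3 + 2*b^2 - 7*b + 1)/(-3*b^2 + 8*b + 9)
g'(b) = (6*b - 8)*(2*b^3 + 2*b^2 - 7*b + 1)/(-3*b^2 + 8*b + 9)^2 + (6*b^2 + 4*b - 7)/(-3*b^2 + 8*b + 9) = (-6*b^4 + 32*b^3 + 49*b^2 + 42*b - 71)/(9*b^4 - 48*b^3 + 10*b^2 + 144*b + 81)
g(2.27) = 1.61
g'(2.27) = 3.59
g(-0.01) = 0.12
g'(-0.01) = -0.90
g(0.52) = -0.15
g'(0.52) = -0.21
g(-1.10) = -2.47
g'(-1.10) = -9.29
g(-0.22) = 0.37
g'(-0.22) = -1.55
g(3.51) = 731.47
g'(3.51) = 80484.51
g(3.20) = 16.65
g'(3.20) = 65.40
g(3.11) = 12.08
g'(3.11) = 39.52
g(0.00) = 0.11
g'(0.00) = -0.88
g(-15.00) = 7.88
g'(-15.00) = -0.65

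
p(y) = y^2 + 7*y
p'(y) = 2*y + 7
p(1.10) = 8.91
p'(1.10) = 9.20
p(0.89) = 7.02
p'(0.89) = 8.78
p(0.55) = 4.15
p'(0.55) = 8.10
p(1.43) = 12.05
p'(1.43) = 9.86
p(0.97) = 7.73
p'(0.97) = 8.94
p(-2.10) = -10.29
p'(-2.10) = 2.80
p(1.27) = 10.50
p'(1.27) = 9.54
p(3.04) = 30.52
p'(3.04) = 13.08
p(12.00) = 228.00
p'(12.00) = 31.00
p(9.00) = 144.00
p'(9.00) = 25.00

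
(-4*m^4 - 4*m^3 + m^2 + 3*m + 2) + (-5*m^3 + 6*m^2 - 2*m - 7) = -4*m^4 - 9*m^3 + 7*m^2 + m - 5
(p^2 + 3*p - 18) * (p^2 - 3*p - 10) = p^4 - 37*p^2 + 24*p + 180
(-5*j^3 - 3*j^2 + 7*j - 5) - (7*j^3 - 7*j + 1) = -12*j^3 - 3*j^2 + 14*j - 6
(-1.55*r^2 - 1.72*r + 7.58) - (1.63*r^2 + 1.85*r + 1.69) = -3.18*r^2 - 3.57*r + 5.89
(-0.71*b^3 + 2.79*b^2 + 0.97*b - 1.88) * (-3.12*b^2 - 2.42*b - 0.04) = 2.2152*b^5 - 6.9866*b^4 - 9.7498*b^3 + 3.4066*b^2 + 4.5108*b + 0.0752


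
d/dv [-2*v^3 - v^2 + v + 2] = -6*v^2 - 2*v + 1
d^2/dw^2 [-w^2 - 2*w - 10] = -2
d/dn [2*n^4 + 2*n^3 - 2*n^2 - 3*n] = 8*n^3 + 6*n^2 - 4*n - 3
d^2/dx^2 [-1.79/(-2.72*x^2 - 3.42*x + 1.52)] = (-26.486272*x^2 - 33.302592*x + 1.79*(5.44*x + 3.42)*(10.88*x + 6.84) + 14.801152)/(2.72*x^2 + 3.42*x - 1.52)^3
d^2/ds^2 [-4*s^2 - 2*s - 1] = -8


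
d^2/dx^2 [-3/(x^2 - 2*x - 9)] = 6*(-x^2 + 2*x + 4*(x - 1)^2 + 9)/(-x^2 + 2*x + 9)^3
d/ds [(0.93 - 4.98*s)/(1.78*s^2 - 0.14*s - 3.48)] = (8.8644*s^2 - 3.3108*s + 17.4606)/(3.1684*s^4 - 0.4984*s^3 - 12.3692*s^2 + 0.9744*s + 12.1104)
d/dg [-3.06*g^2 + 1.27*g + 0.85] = 1.27 - 6.12*g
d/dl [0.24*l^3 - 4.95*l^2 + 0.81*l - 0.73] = 0.72*l^2 - 9.9*l + 0.81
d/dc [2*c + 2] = 2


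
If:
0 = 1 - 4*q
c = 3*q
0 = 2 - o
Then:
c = 3/4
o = 2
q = 1/4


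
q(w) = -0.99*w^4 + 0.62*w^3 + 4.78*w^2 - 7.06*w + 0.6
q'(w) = -3.96*w^3 + 1.86*w^2 + 9.56*w - 7.06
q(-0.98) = 10.61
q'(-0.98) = -10.92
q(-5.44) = -786.37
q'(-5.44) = 633.49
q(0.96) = -2.06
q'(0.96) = 0.33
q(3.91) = -148.25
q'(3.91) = -177.96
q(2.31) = -10.75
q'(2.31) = -23.86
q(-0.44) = 4.54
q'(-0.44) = -10.57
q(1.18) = -1.98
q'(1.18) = 0.30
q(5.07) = -485.66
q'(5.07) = -426.86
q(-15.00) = -51029.25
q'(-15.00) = 13633.04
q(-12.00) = -20826.36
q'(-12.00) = 6988.94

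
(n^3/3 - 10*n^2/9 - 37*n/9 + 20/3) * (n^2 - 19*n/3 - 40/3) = n^5/3 - 29*n^4/9 - 41*n^3/27 + 1283*n^2/27 + 340*n/27 - 800/9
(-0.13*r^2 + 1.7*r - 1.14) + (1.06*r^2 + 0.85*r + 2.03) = 0.93*r^2 + 2.55*r + 0.89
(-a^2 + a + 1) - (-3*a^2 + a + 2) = 2*a^2 - 1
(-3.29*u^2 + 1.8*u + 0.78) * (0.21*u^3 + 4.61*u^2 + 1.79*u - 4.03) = -0.6909*u^5 - 14.7889*u^4 + 2.5727*u^3 + 20.0765*u^2 - 5.8578*u - 3.1434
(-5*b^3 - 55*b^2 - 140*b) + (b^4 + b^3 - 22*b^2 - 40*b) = b^4 - 4*b^3 - 77*b^2 - 180*b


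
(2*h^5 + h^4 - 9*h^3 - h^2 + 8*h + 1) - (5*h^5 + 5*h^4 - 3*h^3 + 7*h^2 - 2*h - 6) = -3*h^5 - 4*h^4 - 6*h^3 - 8*h^2 + 10*h + 7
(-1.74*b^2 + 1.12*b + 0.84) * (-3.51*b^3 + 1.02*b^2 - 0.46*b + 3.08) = 6.1074*b^5 - 5.706*b^4 - 1.0056*b^3 - 5.0176*b^2 + 3.0632*b + 2.5872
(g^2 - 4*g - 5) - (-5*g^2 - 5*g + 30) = 6*g^2 + g - 35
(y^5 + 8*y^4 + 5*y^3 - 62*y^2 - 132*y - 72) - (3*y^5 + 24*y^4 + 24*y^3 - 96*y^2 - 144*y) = -2*y^5 - 16*y^4 - 19*y^3 + 34*y^2 + 12*y - 72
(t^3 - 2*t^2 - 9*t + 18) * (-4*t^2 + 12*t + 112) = -4*t^5 + 20*t^4 + 124*t^3 - 404*t^2 - 792*t + 2016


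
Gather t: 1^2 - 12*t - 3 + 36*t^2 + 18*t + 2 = 36*t^2 + 6*t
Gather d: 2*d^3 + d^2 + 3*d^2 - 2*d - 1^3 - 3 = 2*d^3 + 4*d^2 - 2*d - 4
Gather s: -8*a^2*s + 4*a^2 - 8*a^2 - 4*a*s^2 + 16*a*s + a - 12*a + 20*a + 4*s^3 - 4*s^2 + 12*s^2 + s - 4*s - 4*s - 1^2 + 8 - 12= -4*a^2 + 9*a + 4*s^3 + s^2*(8 - 4*a) + s*(-8*a^2 + 16*a - 7) - 5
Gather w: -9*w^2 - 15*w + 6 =-9*w^2 - 15*w + 6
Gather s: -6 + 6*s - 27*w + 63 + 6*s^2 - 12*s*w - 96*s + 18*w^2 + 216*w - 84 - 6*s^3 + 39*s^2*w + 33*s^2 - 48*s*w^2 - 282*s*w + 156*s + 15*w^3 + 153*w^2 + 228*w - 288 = -6*s^3 + s^2*(39*w + 39) + s*(-48*w^2 - 294*w + 66) + 15*w^3 + 171*w^2 + 417*w - 315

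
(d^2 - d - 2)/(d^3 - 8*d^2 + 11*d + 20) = (d - 2)/(d^2 - 9*d + 20)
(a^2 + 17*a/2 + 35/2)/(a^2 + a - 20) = (a + 7/2)/(a - 4)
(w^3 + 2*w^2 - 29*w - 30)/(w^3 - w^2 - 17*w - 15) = (w + 6)/(w + 3)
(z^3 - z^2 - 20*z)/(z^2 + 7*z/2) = 2*(z^2 - z - 20)/(2*z + 7)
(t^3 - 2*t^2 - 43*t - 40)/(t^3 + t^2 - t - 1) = (t^2 - 3*t - 40)/(t^2 - 1)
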